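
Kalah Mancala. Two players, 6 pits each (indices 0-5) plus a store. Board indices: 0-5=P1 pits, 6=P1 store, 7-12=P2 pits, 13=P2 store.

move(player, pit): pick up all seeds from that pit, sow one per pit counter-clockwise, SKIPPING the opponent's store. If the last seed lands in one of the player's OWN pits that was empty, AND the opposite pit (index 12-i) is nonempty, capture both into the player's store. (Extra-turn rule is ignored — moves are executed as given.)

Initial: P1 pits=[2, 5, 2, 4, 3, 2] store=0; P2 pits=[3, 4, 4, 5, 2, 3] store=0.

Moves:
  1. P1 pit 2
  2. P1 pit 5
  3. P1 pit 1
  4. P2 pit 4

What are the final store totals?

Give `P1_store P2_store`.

Answer: 2 1

Derivation:
Move 1: P1 pit2 -> P1=[2,5,0,5,4,2](0) P2=[3,4,4,5,2,3](0)
Move 2: P1 pit5 -> P1=[2,5,0,5,4,0](1) P2=[4,4,4,5,2,3](0)
Move 3: P1 pit1 -> P1=[2,0,1,6,5,1](2) P2=[4,4,4,5,2,3](0)
Move 4: P2 pit4 -> P1=[2,0,1,6,5,1](2) P2=[4,4,4,5,0,4](1)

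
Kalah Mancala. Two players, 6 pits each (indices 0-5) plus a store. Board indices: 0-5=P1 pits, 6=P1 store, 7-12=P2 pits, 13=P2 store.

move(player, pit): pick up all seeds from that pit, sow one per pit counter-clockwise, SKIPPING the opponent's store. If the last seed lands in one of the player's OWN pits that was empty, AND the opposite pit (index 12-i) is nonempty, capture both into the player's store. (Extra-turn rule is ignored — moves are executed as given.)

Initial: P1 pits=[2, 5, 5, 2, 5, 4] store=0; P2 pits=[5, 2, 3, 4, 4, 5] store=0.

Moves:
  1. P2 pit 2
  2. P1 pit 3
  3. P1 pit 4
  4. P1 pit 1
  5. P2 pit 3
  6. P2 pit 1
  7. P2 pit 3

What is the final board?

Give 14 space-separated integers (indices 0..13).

Answer: 3 1 7 1 1 7 2 6 0 2 0 8 7 1

Derivation:
Move 1: P2 pit2 -> P1=[2,5,5,2,5,4](0) P2=[5,2,0,5,5,6](0)
Move 2: P1 pit3 -> P1=[2,5,5,0,6,5](0) P2=[5,2,0,5,5,6](0)
Move 3: P1 pit4 -> P1=[2,5,5,0,0,6](1) P2=[6,3,1,6,5,6](0)
Move 4: P1 pit1 -> P1=[2,0,6,1,1,7](2) P2=[6,3,1,6,5,6](0)
Move 5: P2 pit3 -> P1=[3,1,7,1,1,7](2) P2=[6,3,1,0,6,7](1)
Move 6: P2 pit1 -> P1=[3,1,7,1,1,7](2) P2=[6,0,2,1,7,7](1)
Move 7: P2 pit3 -> P1=[3,1,7,1,1,7](2) P2=[6,0,2,0,8,7](1)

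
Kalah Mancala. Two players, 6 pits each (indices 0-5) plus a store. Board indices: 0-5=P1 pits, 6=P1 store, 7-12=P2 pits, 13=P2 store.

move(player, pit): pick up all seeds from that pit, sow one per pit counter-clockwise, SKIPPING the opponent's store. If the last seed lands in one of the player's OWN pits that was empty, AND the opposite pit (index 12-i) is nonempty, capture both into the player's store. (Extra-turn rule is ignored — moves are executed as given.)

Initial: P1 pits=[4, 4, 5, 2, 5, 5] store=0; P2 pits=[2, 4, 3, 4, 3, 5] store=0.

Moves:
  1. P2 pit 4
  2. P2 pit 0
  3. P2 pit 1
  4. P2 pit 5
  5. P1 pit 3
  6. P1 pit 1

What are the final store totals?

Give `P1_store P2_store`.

Answer: 2 3

Derivation:
Move 1: P2 pit4 -> P1=[5,4,5,2,5,5](0) P2=[2,4,3,4,0,6](1)
Move 2: P2 pit0 -> P1=[5,4,5,2,5,5](0) P2=[0,5,4,4,0,6](1)
Move 3: P2 pit1 -> P1=[5,4,5,2,5,5](0) P2=[0,0,5,5,1,7](2)
Move 4: P2 pit5 -> P1=[6,5,6,3,6,6](0) P2=[0,0,5,5,1,0](3)
Move 5: P1 pit3 -> P1=[6,5,6,0,7,7](1) P2=[0,0,5,5,1,0](3)
Move 6: P1 pit1 -> P1=[6,0,7,1,8,8](2) P2=[0,0,5,5,1,0](3)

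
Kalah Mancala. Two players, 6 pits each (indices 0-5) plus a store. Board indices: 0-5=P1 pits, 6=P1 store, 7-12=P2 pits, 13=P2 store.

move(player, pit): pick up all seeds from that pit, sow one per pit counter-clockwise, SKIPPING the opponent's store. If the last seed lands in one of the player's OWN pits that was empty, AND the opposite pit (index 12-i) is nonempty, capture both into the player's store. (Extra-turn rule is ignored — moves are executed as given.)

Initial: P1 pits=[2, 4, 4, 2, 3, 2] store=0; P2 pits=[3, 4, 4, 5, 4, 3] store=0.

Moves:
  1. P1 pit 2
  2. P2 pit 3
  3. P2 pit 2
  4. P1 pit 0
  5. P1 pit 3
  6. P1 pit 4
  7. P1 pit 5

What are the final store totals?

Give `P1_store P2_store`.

Answer: 4 2

Derivation:
Move 1: P1 pit2 -> P1=[2,4,0,3,4,3](1) P2=[3,4,4,5,4,3](0)
Move 2: P2 pit3 -> P1=[3,5,0,3,4,3](1) P2=[3,4,4,0,5,4](1)
Move 3: P2 pit2 -> P1=[3,5,0,3,4,3](1) P2=[3,4,0,1,6,5](2)
Move 4: P1 pit0 -> P1=[0,6,1,4,4,3](1) P2=[3,4,0,1,6,5](2)
Move 5: P1 pit3 -> P1=[0,6,1,0,5,4](2) P2=[4,4,0,1,6,5](2)
Move 6: P1 pit4 -> P1=[0,6,1,0,0,5](3) P2=[5,5,1,1,6,5](2)
Move 7: P1 pit5 -> P1=[0,6,1,0,0,0](4) P2=[6,6,2,2,6,5](2)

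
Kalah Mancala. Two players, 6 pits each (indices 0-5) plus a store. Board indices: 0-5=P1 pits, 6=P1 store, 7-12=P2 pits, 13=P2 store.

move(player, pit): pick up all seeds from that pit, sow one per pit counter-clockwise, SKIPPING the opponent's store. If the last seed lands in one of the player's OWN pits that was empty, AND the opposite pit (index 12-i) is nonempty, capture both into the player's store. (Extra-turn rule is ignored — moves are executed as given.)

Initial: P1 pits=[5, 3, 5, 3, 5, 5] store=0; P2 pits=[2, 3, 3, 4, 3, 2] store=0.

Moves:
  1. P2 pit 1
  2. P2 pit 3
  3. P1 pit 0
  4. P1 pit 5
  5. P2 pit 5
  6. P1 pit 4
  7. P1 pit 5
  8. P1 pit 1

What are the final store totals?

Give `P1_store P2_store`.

Answer: 5 2

Derivation:
Move 1: P2 pit1 -> P1=[5,3,5,3,5,5](0) P2=[2,0,4,5,4,2](0)
Move 2: P2 pit3 -> P1=[6,4,5,3,5,5](0) P2=[2,0,4,0,5,3](1)
Move 3: P1 pit0 -> P1=[0,5,6,4,6,6](1) P2=[2,0,4,0,5,3](1)
Move 4: P1 pit5 -> P1=[0,5,6,4,6,0](2) P2=[3,1,5,1,6,3](1)
Move 5: P2 pit5 -> P1=[1,6,6,4,6,0](2) P2=[3,1,5,1,6,0](2)
Move 6: P1 pit4 -> P1=[1,6,6,4,0,1](3) P2=[4,2,6,2,6,0](2)
Move 7: P1 pit5 -> P1=[1,6,6,4,0,0](4) P2=[4,2,6,2,6,0](2)
Move 8: P1 pit1 -> P1=[1,0,7,5,1,1](5) P2=[5,2,6,2,6,0](2)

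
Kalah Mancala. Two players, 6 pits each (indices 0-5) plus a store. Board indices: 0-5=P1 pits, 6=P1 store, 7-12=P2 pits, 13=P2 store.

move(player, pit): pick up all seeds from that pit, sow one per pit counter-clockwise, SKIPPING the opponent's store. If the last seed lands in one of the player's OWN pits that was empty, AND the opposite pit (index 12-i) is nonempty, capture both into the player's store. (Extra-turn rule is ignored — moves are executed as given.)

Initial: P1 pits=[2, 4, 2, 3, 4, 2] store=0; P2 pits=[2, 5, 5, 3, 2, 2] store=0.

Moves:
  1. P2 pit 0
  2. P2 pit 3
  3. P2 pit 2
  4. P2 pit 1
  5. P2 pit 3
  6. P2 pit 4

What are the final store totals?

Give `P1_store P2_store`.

Move 1: P2 pit0 -> P1=[2,4,2,3,4,2](0) P2=[0,6,6,3,2,2](0)
Move 2: P2 pit3 -> P1=[2,4,2,3,4,2](0) P2=[0,6,6,0,3,3](1)
Move 3: P2 pit2 -> P1=[3,5,2,3,4,2](0) P2=[0,6,0,1,4,4](2)
Move 4: P2 pit1 -> P1=[4,5,2,3,4,2](0) P2=[0,0,1,2,5,5](3)
Move 5: P2 pit3 -> P1=[4,5,2,3,4,2](0) P2=[0,0,1,0,6,6](3)
Move 6: P2 pit4 -> P1=[5,6,3,4,4,2](0) P2=[0,0,1,0,0,7](4)

Answer: 0 4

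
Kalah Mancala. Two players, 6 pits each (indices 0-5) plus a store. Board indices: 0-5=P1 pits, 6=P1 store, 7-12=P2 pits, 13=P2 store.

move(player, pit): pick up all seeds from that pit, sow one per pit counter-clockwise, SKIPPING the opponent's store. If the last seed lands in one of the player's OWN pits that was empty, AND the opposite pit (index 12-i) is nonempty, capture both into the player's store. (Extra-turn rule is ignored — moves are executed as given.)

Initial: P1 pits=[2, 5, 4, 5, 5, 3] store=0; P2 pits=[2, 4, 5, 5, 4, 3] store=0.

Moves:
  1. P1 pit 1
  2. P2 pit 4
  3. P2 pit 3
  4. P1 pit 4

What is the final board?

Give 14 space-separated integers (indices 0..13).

Move 1: P1 pit1 -> P1=[2,0,5,6,6,4](1) P2=[2,4,5,5,4,3](0)
Move 2: P2 pit4 -> P1=[3,1,5,6,6,4](1) P2=[2,4,5,5,0,4](1)
Move 3: P2 pit3 -> P1=[4,2,5,6,6,4](1) P2=[2,4,5,0,1,5](2)
Move 4: P1 pit4 -> P1=[4,2,5,6,0,5](2) P2=[3,5,6,1,1,5](2)

Answer: 4 2 5 6 0 5 2 3 5 6 1 1 5 2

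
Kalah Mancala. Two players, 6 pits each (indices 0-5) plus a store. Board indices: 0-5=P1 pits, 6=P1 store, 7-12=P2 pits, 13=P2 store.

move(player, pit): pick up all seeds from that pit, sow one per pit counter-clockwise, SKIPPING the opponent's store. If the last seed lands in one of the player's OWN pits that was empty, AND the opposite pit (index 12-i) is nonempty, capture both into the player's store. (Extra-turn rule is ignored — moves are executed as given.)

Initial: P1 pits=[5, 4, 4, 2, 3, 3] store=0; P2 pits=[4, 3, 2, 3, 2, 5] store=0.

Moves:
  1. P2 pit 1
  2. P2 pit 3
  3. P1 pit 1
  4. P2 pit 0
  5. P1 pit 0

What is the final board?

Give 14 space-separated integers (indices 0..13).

Move 1: P2 pit1 -> P1=[5,4,4,2,3,3](0) P2=[4,0,3,4,3,5](0)
Move 2: P2 pit3 -> P1=[6,4,4,2,3,3](0) P2=[4,0,3,0,4,6](1)
Move 3: P1 pit1 -> P1=[6,0,5,3,4,4](0) P2=[4,0,3,0,4,6](1)
Move 4: P2 pit0 -> P1=[6,0,5,3,4,4](0) P2=[0,1,4,1,5,6](1)
Move 5: P1 pit0 -> P1=[0,1,6,4,5,5](1) P2=[0,1,4,1,5,6](1)

Answer: 0 1 6 4 5 5 1 0 1 4 1 5 6 1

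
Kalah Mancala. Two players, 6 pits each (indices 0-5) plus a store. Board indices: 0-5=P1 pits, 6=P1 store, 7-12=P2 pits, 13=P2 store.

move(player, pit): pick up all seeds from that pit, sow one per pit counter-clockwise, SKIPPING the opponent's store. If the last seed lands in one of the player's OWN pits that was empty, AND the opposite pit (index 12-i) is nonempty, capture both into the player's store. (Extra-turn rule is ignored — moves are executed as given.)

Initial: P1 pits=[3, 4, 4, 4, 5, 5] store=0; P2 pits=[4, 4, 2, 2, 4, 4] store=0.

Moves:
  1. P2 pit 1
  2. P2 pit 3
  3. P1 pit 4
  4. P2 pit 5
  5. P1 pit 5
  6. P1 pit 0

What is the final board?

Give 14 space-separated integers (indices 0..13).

Answer: 0 6 6 6 2 0 2 6 2 5 1 7 0 2

Derivation:
Move 1: P2 pit1 -> P1=[3,4,4,4,5,5](0) P2=[4,0,3,3,5,5](0)
Move 2: P2 pit3 -> P1=[3,4,4,4,5,5](0) P2=[4,0,3,0,6,6](1)
Move 3: P1 pit4 -> P1=[3,4,4,4,0,6](1) P2=[5,1,4,0,6,6](1)
Move 4: P2 pit5 -> P1=[4,5,5,5,1,6](1) P2=[5,1,4,0,6,0](2)
Move 5: P1 pit5 -> P1=[4,5,5,5,1,0](2) P2=[6,2,5,1,7,0](2)
Move 6: P1 pit0 -> P1=[0,6,6,6,2,0](2) P2=[6,2,5,1,7,0](2)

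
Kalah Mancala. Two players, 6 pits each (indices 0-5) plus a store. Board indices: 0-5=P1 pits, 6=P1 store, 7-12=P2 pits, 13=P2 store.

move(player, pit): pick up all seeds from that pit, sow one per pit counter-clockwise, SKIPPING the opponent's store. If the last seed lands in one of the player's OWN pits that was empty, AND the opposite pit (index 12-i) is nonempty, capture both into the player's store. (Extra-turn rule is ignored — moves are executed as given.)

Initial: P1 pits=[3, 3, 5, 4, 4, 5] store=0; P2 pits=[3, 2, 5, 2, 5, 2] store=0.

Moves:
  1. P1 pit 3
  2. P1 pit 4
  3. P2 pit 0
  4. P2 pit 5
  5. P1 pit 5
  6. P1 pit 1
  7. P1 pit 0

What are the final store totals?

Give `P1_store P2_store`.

Answer: 5 1

Derivation:
Move 1: P1 pit3 -> P1=[3,3,5,0,5,6](1) P2=[4,2,5,2,5,2](0)
Move 2: P1 pit4 -> P1=[3,3,5,0,0,7](2) P2=[5,3,6,2,5,2](0)
Move 3: P2 pit0 -> P1=[3,3,5,0,0,7](2) P2=[0,4,7,3,6,3](0)
Move 4: P2 pit5 -> P1=[4,4,5,0,0,7](2) P2=[0,4,7,3,6,0](1)
Move 5: P1 pit5 -> P1=[4,4,5,0,0,0](3) P2=[1,5,8,4,7,1](1)
Move 6: P1 pit1 -> P1=[4,0,6,1,1,0](5) P2=[0,5,8,4,7,1](1)
Move 7: P1 pit0 -> P1=[0,1,7,2,2,0](5) P2=[0,5,8,4,7,1](1)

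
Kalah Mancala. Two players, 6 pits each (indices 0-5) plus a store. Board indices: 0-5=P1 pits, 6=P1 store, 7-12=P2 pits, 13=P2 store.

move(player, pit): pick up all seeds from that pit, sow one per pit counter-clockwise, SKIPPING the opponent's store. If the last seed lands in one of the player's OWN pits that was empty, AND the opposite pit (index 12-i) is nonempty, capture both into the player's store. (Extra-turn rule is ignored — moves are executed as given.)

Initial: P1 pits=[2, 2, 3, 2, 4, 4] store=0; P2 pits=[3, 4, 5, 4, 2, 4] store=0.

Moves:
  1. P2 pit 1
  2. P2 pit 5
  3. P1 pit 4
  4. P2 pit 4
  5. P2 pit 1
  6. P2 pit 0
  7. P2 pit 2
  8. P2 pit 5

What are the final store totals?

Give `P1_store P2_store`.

Answer: 1 8

Derivation:
Move 1: P2 pit1 -> P1=[2,2,3,2,4,4](0) P2=[3,0,6,5,3,5](0)
Move 2: P2 pit5 -> P1=[3,3,4,3,4,4](0) P2=[3,0,6,5,3,0](1)
Move 3: P1 pit4 -> P1=[3,3,4,3,0,5](1) P2=[4,1,6,5,3,0](1)
Move 4: P2 pit4 -> P1=[4,3,4,3,0,5](1) P2=[4,1,6,5,0,1](2)
Move 5: P2 pit1 -> P1=[4,3,4,3,0,5](1) P2=[4,0,7,5,0,1](2)
Move 6: P2 pit0 -> P1=[4,0,4,3,0,5](1) P2=[0,1,8,6,0,1](6)
Move 7: P2 pit2 -> P1=[5,1,5,4,0,5](1) P2=[0,1,0,7,1,2](7)
Move 8: P2 pit5 -> P1=[6,1,5,4,0,5](1) P2=[0,1,0,7,1,0](8)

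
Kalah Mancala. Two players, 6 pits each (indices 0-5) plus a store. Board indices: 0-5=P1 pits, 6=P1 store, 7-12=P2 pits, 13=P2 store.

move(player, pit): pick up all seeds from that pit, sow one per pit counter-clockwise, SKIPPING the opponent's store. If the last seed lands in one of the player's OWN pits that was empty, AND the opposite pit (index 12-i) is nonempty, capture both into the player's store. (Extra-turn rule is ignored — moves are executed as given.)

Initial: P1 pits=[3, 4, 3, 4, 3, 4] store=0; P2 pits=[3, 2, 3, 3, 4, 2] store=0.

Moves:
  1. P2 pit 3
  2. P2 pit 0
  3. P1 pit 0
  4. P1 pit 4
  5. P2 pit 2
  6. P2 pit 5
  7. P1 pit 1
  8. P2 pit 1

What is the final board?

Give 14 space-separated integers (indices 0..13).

Answer: 1 0 3 6 1 6 2 2 0 1 2 7 0 7

Derivation:
Move 1: P2 pit3 -> P1=[3,4,3,4,3,4](0) P2=[3,2,3,0,5,3](1)
Move 2: P2 pit0 -> P1=[3,4,0,4,3,4](0) P2=[0,3,4,0,5,3](5)
Move 3: P1 pit0 -> P1=[0,5,1,5,3,4](0) P2=[0,3,4,0,5,3](5)
Move 4: P1 pit4 -> P1=[0,5,1,5,0,5](1) P2=[1,3,4,0,5,3](5)
Move 5: P2 pit2 -> P1=[0,5,1,5,0,5](1) P2=[1,3,0,1,6,4](6)
Move 6: P2 pit5 -> P1=[1,6,2,5,0,5](1) P2=[1,3,0,1,6,0](7)
Move 7: P1 pit1 -> P1=[1,0,3,6,1,6](2) P2=[2,3,0,1,6,0](7)
Move 8: P2 pit1 -> P1=[1,0,3,6,1,6](2) P2=[2,0,1,2,7,0](7)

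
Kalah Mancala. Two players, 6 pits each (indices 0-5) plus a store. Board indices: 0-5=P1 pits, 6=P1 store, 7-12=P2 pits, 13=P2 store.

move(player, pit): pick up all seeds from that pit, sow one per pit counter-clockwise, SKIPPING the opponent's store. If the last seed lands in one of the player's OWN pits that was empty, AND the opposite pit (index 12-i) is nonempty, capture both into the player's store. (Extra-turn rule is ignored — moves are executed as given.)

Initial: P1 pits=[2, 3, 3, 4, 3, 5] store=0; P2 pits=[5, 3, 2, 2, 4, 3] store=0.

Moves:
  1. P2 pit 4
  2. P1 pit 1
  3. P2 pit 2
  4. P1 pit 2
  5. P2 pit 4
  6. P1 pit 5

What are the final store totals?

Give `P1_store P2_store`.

Move 1: P2 pit4 -> P1=[3,4,3,4,3,5](0) P2=[5,3,2,2,0,4](1)
Move 2: P1 pit1 -> P1=[3,0,4,5,4,6](0) P2=[5,3,2,2,0,4](1)
Move 3: P2 pit2 -> P1=[3,0,4,5,4,6](0) P2=[5,3,0,3,1,4](1)
Move 4: P1 pit2 -> P1=[3,0,0,6,5,7](1) P2=[5,3,0,3,1,4](1)
Move 5: P2 pit4 -> P1=[3,0,0,6,5,7](1) P2=[5,3,0,3,0,5](1)
Move 6: P1 pit5 -> P1=[3,0,0,6,5,0](2) P2=[6,4,1,4,1,6](1)

Answer: 2 1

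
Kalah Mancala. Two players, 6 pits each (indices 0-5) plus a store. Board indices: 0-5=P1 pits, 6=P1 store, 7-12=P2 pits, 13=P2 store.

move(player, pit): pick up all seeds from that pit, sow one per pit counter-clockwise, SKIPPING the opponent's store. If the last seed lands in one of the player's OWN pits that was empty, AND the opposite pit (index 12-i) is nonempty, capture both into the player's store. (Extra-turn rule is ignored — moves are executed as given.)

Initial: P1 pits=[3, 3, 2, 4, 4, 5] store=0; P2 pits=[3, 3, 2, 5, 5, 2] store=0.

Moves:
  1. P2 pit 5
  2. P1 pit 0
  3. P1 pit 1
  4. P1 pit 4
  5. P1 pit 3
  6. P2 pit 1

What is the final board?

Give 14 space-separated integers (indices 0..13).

Move 1: P2 pit5 -> P1=[4,3,2,4,4,5](0) P2=[3,3,2,5,5,0](1)
Move 2: P1 pit0 -> P1=[0,4,3,5,5,5](0) P2=[3,3,2,5,5,0](1)
Move 3: P1 pit1 -> P1=[0,0,4,6,6,6](0) P2=[3,3,2,5,5,0](1)
Move 4: P1 pit4 -> P1=[0,0,4,6,0,7](1) P2=[4,4,3,6,5,0](1)
Move 5: P1 pit3 -> P1=[0,0,4,0,1,8](2) P2=[5,5,4,6,5,0](1)
Move 6: P2 pit1 -> P1=[0,0,4,0,1,8](2) P2=[5,0,5,7,6,1](2)

Answer: 0 0 4 0 1 8 2 5 0 5 7 6 1 2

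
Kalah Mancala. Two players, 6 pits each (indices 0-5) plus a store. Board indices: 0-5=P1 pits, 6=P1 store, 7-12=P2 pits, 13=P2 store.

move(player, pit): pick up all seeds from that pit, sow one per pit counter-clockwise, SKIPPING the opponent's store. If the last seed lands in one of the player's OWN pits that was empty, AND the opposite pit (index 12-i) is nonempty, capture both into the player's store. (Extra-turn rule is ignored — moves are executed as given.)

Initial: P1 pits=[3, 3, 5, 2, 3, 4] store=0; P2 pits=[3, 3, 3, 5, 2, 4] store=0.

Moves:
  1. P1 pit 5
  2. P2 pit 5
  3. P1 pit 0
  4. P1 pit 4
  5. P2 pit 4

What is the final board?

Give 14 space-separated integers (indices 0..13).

Move 1: P1 pit5 -> P1=[3,3,5,2,3,0](1) P2=[4,4,4,5,2,4](0)
Move 2: P2 pit5 -> P1=[4,4,6,2,3,0](1) P2=[4,4,4,5,2,0](1)
Move 3: P1 pit0 -> P1=[0,5,7,3,4,0](1) P2=[4,4,4,5,2,0](1)
Move 4: P1 pit4 -> P1=[0,5,7,3,0,1](2) P2=[5,5,4,5,2,0](1)
Move 5: P2 pit4 -> P1=[0,5,7,3,0,1](2) P2=[5,5,4,5,0,1](2)

Answer: 0 5 7 3 0 1 2 5 5 4 5 0 1 2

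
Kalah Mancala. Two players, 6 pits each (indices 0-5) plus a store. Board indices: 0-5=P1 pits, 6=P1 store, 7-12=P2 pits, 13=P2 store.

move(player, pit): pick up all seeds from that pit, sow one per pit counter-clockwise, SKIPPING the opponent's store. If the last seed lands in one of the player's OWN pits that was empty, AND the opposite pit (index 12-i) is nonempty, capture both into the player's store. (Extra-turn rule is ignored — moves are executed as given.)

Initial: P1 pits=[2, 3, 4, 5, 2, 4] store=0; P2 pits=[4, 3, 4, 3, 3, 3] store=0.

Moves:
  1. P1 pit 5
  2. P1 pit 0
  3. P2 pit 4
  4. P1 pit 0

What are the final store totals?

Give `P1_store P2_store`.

Move 1: P1 pit5 -> P1=[2,3,4,5,2,0](1) P2=[5,4,5,3,3,3](0)
Move 2: P1 pit0 -> P1=[0,4,5,5,2,0](1) P2=[5,4,5,3,3,3](0)
Move 3: P2 pit4 -> P1=[1,4,5,5,2,0](1) P2=[5,4,5,3,0,4](1)
Move 4: P1 pit0 -> P1=[0,5,5,5,2,0](1) P2=[5,4,5,3,0,4](1)

Answer: 1 1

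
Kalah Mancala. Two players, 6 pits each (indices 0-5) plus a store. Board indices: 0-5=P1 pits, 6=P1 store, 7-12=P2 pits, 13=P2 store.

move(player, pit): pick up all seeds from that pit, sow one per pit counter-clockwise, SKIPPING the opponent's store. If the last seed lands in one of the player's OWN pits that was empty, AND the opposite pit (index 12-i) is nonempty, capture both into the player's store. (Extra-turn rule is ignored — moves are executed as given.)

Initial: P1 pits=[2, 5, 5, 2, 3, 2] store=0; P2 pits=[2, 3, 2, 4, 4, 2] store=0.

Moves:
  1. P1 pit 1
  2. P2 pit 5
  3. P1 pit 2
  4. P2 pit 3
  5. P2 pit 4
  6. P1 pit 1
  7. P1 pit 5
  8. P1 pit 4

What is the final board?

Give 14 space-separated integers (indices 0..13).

Move 1: P1 pit1 -> P1=[2,0,6,3,4,3](1) P2=[2,3,2,4,4,2](0)
Move 2: P2 pit5 -> P1=[3,0,6,3,4,3](1) P2=[2,3,2,4,4,0](1)
Move 3: P1 pit2 -> P1=[3,0,0,4,5,4](2) P2=[3,4,2,4,4,0](1)
Move 4: P2 pit3 -> P1=[4,0,0,4,5,4](2) P2=[3,4,2,0,5,1](2)
Move 5: P2 pit4 -> P1=[5,1,1,4,5,4](2) P2=[3,4,2,0,0,2](3)
Move 6: P1 pit1 -> P1=[5,0,2,4,5,4](2) P2=[3,4,2,0,0,2](3)
Move 7: P1 pit5 -> P1=[5,0,2,4,5,0](3) P2=[4,5,3,0,0,2](3)
Move 8: P1 pit4 -> P1=[5,0,2,4,0,1](4) P2=[5,6,4,0,0,2](3)

Answer: 5 0 2 4 0 1 4 5 6 4 0 0 2 3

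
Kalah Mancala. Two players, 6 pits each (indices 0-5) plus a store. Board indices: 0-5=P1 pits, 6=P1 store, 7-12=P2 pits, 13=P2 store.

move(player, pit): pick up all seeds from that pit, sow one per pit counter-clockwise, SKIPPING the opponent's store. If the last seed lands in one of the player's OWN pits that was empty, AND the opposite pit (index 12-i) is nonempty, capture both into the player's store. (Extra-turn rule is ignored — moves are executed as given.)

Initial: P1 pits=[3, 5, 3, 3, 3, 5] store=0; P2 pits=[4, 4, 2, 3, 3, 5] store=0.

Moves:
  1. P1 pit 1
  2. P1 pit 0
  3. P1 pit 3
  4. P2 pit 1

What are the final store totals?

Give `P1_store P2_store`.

Move 1: P1 pit1 -> P1=[3,0,4,4,4,6](1) P2=[4,4,2,3,3,5](0)
Move 2: P1 pit0 -> P1=[0,1,5,5,4,6](1) P2=[4,4,2,3,3,5](0)
Move 3: P1 pit3 -> P1=[0,1,5,0,5,7](2) P2=[5,5,2,3,3,5](0)
Move 4: P2 pit1 -> P1=[0,1,5,0,5,7](2) P2=[5,0,3,4,4,6](1)

Answer: 2 1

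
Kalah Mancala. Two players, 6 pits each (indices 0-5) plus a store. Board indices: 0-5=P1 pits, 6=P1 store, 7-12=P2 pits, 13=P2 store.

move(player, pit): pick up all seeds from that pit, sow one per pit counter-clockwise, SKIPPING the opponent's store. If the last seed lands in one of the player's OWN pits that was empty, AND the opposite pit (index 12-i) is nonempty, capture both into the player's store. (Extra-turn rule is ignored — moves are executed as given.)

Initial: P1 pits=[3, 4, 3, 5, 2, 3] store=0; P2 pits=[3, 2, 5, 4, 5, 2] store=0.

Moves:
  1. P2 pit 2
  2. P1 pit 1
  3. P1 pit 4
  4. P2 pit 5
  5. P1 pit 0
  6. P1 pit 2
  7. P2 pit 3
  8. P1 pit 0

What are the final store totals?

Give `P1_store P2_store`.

Move 1: P2 pit2 -> P1=[4,4,3,5,2,3](0) P2=[3,2,0,5,6,3](1)
Move 2: P1 pit1 -> P1=[4,0,4,6,3,4](0) P2=[3,2,0,5,6,3](1)
Move 3: P1 pit4 -> P1=[4,0,4,6,0,5](1) P2=[4,2,0,5,6,3](1)
Move 4: P2 pit5 -> P1=[5,1,4,6,0,5](1) P2=[4,2,0,5,6,0](2)
Move 5: P1 pit0 -> P1=[0,2,5,7,1,6](1) P2=[4,2,0,5,6,0](2)
Move 6: P1 pit2 -> P1=[0,2,0,8,2,7](2) P2=[5,2,0,5,6,0](2)
Move 7: P2 pit3 -> P1=[1,3,0,8,2,7](2) P2=[5,2,0,0,7,1](3)
Move 8: P1 pit0 -> P1=[0,4,0,8,2,7](2) P2=[5,2,0,0,7,1](3)

Answer: 2 3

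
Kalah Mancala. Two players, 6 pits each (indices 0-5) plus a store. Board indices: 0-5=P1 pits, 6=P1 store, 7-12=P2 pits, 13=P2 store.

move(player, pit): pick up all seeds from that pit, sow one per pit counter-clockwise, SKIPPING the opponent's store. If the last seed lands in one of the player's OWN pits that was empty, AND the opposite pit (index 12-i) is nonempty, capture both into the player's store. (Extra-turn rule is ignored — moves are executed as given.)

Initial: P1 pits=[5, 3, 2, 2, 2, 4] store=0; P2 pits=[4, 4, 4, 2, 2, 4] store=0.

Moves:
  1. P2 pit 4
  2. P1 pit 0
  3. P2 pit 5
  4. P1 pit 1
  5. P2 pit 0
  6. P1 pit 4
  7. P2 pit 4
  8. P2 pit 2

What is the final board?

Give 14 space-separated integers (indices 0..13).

Move 1: P2 pit4 -> P1=[5,3,2,2,2,4](0) P2=[4,4,4,2,0,5](1)
Move 2: P1 pit0 -> P1=[0,4,3,3,3,5](0) P2=[4,4,4,2,0,5](1)
Move 3: P2 pit5 -> P1=[1,5,4,4,3,5](0) P2=[4,4,4,2,0,0](2)
Move 4: P1 pit1 -> P1=[1,0,5,5,4,6](1) P2=[4,4,4,2,0,0](2)
Move 5: P2 pit0 -> P1=[1,0,5,5,4,6](1) P2=[0,5,5,3,1,0](2)
Move 6: P1 pit4 -> P1=[1,0,5,5,0,7](2) P2=[1,6,5,3,1,0](2)
Move 7: P2 pit4 -> P1=[0,0,5,5,0,7](2) P2=[1,6,5,3,0,0](4)
Move 8: P2 pit2 -> P1=[1,0,5,5,0,7](2) P2=[1,6,0,4,1,1](5)

Answer: 1 0 5 5 0 7 2 1 6 0 4 1 1 5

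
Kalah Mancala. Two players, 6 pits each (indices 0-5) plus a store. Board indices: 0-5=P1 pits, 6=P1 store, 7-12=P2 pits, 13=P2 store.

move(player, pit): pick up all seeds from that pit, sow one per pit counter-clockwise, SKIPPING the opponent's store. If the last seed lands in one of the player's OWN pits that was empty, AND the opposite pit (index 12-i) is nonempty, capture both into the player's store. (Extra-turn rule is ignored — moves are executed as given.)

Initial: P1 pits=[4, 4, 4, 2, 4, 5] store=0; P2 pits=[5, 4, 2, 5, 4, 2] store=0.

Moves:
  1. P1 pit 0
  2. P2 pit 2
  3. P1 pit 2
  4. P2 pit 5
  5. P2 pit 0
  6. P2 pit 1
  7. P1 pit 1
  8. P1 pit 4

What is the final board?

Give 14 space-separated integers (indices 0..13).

Move 1: P1 pit0 -> P1=[0,5,5,3,5,5](0) P2=[5,4,2,5,4,2](0)
Move 2: P2 pit2 -> P1=[0,5,5,3,5,5](0) P2=[5,4,0,6,5,2](0)
Move 3: P1 pit2 -> P1=[0,5,0,4,6,6](1) P2=[6,4,0,6,5,2](0)
Move 4: P2 pit5 -> P1=[1,5,0,4,6,6](1) P2=[6,4,0,6,5,0](1)
Move 5: P2 pit0 -> P1=[1,5,0,4,6,6](1) P2=[0,5,1,7,6,1](2)
Move 6: P2 pit1 -> P1=[1,5,0,4,6,6](1) P2=[0,0,2,8,7,2](3)
Move 7: P1 pit1 -> P1=[1,0,1,5,7,7](2) P2=[0,0,2,8,7,2](3)
Move 8: P1 pit4 -> P1=[1,0,1,5,0,8](3) P2=[1,1,3,9,8,2](3)

Answer: 1 0 1 5 0 8 3 1 1 3 9 8 2 3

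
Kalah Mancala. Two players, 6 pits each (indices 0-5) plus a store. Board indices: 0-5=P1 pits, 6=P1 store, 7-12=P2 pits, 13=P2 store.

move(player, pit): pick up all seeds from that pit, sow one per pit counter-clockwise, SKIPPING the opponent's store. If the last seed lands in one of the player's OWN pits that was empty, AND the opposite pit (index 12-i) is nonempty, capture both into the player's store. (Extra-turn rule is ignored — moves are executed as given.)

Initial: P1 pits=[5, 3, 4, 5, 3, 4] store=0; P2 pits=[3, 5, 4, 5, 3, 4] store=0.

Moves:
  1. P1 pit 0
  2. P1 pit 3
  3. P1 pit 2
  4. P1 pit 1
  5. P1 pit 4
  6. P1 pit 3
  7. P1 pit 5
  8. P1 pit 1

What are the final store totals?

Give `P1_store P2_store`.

Answer: 4 0

Derivation:
Move 1: P1 pit0 -> P1=[0,4,5,6,4,5](0) P2=[3,5,4,5,3,4](0)
Move 2: P1 pit3 -> P1=[0,4,5,0,5,6](1) P2=[4,6,5,5,3,4](0)
Move 3: P1 pit2 -> P1=[0,4,0,1,6,7](2) P2=[5,6,5,5,3,4](0)
Move 4: P1 pit1 -> P1=[0,0,1,2,7,8](2) P2=[5,6,5,5,3,4](0)
Move 5: P1 pit4 -> P1=[0,0,1,2,0,9](3) P2=[6,7,6,6,4,4](0)
Move 6: P1 pit3 -> P1=[0,0,1,0,1,10](3) P2=[6,7,6,6,4,4](0)
Move 7: P1 pit5 -> P1=[1,1,2,0,1,0](4) P2=[7,8,7,7,5,5](0)
Move 8: P1 pit1 -> P1=[1,0,3,0,1,0](4) P2=[7,8,7,7,5,5](0)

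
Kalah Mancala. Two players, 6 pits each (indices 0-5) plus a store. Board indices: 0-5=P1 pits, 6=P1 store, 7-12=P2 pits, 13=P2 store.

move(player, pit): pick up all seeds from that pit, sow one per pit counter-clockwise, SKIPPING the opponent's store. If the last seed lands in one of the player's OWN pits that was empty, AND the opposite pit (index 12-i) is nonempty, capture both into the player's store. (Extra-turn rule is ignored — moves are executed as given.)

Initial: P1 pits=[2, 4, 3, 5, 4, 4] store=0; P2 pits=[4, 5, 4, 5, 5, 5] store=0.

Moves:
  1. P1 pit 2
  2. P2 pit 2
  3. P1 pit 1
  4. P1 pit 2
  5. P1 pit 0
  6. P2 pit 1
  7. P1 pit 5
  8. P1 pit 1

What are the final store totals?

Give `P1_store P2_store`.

Move 1: P1 pit2 -> P1=[2,4,0,6,5,5](0) P2=[4,5,4,5,5,5](0)
Move 2: P2 pit2 -> P1=[2,4,0,6,5,5](0) P2=[4,5,0,6,6,6](1)
Move 3: P1 pit1 -> P1=[2,0,1,7,6,6](0) P2=[4,5,0,6,6,6](1)
Move 4: P1 pit2 -> P1=[2,0,0,8,6,6](0) P2=[4,5,0,6,6,6](1)
Move 5: P1 pit0 -> P1=[0,1,0,8,6,6](7) P2=[4,5,0,0,6,6](1)
Move 6: P2 pit1 -> P1=[0,1,0,8,6,6](7) P2=[4,0,1,1,7,7](2)
Move 7: P1 pit5 -> P1=[0,1,0,8,6,0](8) P2=[5,1,2,2,8,7](2)
Move 8: P1 pit1 -> P1=[0,0,0,8,6,0](11) P2=[5,1,2,0,8,7](2)

Answer: 11 2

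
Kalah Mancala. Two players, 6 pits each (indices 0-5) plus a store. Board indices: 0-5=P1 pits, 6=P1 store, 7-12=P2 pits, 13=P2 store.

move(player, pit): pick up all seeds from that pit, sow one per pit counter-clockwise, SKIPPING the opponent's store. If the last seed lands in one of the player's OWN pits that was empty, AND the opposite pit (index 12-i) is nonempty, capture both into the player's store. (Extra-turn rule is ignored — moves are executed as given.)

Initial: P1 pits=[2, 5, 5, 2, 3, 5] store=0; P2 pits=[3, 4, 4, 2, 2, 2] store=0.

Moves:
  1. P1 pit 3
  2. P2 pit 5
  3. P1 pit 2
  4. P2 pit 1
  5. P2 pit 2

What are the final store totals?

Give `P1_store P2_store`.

Move 1: P1 pit3 -> P1=[2,5,5,0,4,6](0) P2=[3,4,4,2,2,2](0)
Move 2: P2 pit5 -> P1=[3,5,5,0,4,6](0) P2=[3,4,4,2,2,0](1)
Move 3: P1 pit2 -> P1=[3,5,0,1,5,7](1) P2=[4,4,4,2,2,0](1)
Move 4: P2 pit1 -> P1=[0,5,0,1,5,7](1) P2=[4,0,5,3,3,0](5)
Move 5: P2 pit2 -> P1=[1,5,0,1,5,7](1) P2=[4,0,0,4,4,1](6)

Answer: 1 6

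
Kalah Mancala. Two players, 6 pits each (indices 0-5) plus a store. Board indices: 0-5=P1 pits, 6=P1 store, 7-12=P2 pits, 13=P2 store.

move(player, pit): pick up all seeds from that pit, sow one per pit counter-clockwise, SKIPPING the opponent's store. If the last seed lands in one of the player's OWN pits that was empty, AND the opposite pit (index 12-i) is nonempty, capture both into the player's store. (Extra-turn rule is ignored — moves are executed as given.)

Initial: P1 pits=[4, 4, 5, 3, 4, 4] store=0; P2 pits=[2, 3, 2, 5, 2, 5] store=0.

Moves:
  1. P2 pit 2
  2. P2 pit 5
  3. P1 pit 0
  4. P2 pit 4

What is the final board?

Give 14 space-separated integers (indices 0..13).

Move 1: P2 pit2 -> P1=[4,4,5,3,4,4](0) P2=[2,3,0,6,3,5](0)
Move 2: P2 pit5 -> P1=[5,5,6,4,4,4](0) P2=[2,3,0,6,3,0](1)
Move 3: P1 pit0 -> P1=[0,6,7,5,5,5](0) P2=[2,3,0,6,3,0](1)
Move 4: P2 pit4 -> P1=[1,6,7,5,5,5](0) P2=[2,3,0,6,0,1](2)

Answer: 1 6 7 5 5 5 0 2 3 0 6 0 1 2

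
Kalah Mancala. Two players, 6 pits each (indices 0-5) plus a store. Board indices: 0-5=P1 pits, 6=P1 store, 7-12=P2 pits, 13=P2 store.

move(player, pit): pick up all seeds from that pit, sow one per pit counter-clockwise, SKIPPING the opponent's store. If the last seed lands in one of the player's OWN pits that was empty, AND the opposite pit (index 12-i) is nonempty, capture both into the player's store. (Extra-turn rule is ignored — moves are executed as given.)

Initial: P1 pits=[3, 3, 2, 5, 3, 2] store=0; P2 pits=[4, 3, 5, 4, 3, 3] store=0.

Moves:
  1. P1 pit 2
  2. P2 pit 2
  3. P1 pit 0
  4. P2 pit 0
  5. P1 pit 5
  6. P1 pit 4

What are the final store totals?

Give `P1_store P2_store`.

Move 1: P1 pit2 -> P1=[3,3,0,6,4,2](0) P2=[4,3,5,4,3,3](0)
Move 2: P2 pit2 -> P1=[4,3,0,6,4,2](0) P2=[4,3,0,5,4,4](1)
Move 3: P1 pit0 -> P1=[0,4,1,7,5,2](0) P2=[4,3,0,5,4,4](1)
Move 4: P2 pit0 -> P1=[0,4,1,7,5,2](0) P2=[0,4,1,6,5,4](1)
Move 5: P1 pit5 -> P1=[0,4,1,7,5,0](1) P2=[1,4,1,6,5,4](1)
Move 6: P1 pit4 -> P1=[0,4,1,7,0,1](2) P2=[2,5,2,6,5,4](1)

Answer: 2 1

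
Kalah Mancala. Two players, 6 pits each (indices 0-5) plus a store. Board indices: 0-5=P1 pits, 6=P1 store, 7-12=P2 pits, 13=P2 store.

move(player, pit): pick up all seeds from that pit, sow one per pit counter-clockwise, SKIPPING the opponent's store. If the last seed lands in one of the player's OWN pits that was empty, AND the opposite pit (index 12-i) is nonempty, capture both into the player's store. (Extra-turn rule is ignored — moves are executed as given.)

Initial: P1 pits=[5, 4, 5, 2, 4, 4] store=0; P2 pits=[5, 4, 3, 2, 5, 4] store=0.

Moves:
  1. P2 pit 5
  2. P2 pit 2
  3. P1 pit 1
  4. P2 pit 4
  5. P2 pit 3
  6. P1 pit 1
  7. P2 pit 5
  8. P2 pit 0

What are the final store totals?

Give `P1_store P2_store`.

Move 1: P2 pit5 -> P1=[6,5,6,2,4,4](0) P2=[5,4,3,2,5,0](1)
Move 2: P2 pit2 -> P1=[0,5,6,2,4,4](0) P2=[5,4,0,3,6,0](8)
Move 3: P1 pit1 -> P1=[0,0,7,3,5,5](1) P2=[5,4,0,3,6,0](8)
Move 4: P2 pit4 -> P1=[1,1,8,4,5,5](1) P2=[5,4,0,3,0,1](9)
Move 5: P2 pit3 -> P1=[1,1,8,4,5,5](1) P2=[5,4,0,0,1,2](10)
Move 6: P1 pit1 -> P1=[1,0,9,4,5,5](1) P2=[5,4,0,0,1,2](10)
Move 7: P2 pit5 -> P1=[2,0,9,4,5,5](1) P2=[5,4,0,0,1,0](11)
Move 8: P2 pit0 -> P1=[0,0,9,4,5,5](1) P2=[0,5,1,1,2,0](14)

Answer: 1 14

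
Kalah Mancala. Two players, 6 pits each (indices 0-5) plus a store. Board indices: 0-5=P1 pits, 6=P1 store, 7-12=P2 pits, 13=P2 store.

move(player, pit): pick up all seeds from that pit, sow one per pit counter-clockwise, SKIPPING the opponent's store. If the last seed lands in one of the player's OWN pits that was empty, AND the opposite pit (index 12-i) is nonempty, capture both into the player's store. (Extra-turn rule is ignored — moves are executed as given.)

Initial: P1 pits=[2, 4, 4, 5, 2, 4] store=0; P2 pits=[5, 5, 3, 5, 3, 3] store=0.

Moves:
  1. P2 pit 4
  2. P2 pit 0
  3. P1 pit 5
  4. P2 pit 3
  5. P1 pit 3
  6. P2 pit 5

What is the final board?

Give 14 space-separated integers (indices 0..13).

Move 1: P2 pit4 -> P1=[3,4,4,5,2,4](0) P2=[5,5,3,5,0,4](1)
Move 2: P2 pit0 -> P1=[3,4,4,5,2,4](0) P2=[0,6,4,6,1,5](1)
Move 3: P1 pit5 -> P1=[3,4,4,5,2,0](1) P2=[1,7,5,6,1,5](1)
Move 4: P2 pit3 -> P1=[4,5,5,5,2,0](1) P2=[1,7,5,0,2,6](2)
Move 5: P1 pit3 -> P1=[4,5,5,0,3,1](2) P2=[2,8,5,0,2,6](2)
Move 6: P2 pit5 -> P1=[5,6,6,1,4,1](2) P2=[2,8,5,0,2,0](3)

Answer: 5 6 6 1 4 1 2 2 8 5 0 2 0 3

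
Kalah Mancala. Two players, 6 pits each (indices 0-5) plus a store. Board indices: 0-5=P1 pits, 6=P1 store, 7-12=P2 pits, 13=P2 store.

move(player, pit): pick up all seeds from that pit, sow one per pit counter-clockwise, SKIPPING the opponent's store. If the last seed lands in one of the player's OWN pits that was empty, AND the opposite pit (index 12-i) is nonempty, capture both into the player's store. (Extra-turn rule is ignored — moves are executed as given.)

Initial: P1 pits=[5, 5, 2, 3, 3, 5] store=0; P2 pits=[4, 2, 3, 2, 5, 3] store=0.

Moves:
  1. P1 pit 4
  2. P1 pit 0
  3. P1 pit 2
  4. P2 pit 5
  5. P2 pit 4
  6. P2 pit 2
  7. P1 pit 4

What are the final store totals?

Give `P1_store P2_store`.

Answer: 2 2

Derivation:
Move 1: P1 pit4 -> P1=[5,5,2,3,0,6](1) P2=[5,2,3,2,5,3](0)
Move 2: P1 pit0 -> P1=[0,6,3,4,1,7](1) P2=[5,2,3,2,5,3](0)
Move 3: P1 pit2 -> P1=[0,6,0,5,2,8](1) P2=[5,2,3,2,5,3](0)
Move 4: P2 pit5 -> P1=[1,7,0,5,2,8](1) P2=[5,2,3,2,5,0](1)
Move 5: P2 pit4 -> P1=[2,8,1,5,2,8](1) P2=[5,2,3,2,0,1](2)
Move 6: P2 pit2 -> P1=[2,8,1,5,2,8](1) P2=[5,2,0,3,1,2](2)
Move 7: P1 pit4 -> P1=[2,8,1,5,0,9](2) P2=[5,2,0,3,1,2](2)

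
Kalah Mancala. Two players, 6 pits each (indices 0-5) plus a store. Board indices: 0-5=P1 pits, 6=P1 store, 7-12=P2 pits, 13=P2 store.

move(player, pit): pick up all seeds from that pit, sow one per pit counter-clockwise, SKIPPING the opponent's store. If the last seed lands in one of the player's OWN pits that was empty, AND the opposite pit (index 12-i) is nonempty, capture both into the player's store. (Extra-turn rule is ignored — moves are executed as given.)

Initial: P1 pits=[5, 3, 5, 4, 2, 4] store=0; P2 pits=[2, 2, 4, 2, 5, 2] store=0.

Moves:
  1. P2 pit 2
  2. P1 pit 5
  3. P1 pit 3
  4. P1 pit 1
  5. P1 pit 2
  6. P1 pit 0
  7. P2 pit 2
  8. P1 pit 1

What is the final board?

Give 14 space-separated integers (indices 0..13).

Move 1: P2 pit2 -> P1=[5,3,5,4,2,4](0) P2=[2,2,0,3,6,3](1)
Move 2: P1 pit5 -> P1=[5,3,5,4,2,0](1) P2=[3,3,1,3,6,3](1)
Move 3: P1 pit3 -> P1=[5,3,5,0,3,1](2) P2=[4,3,1,3,6,3](1)
Move 4: P1 pit1 -> P1=[5,0,6,1,4,1](2) P2=[4,3,1,3,6,3](1)
Move 5: P1 pit2 -> P1=[5,0,0,2,5,2](3) P2=[5,4,1,3,6,3](1)
Move 6: P1 pit0 -> P1=[0,1,1,3,6,3](3) P2=[5,4,1,3,6,3](1)
Move 7: P2 pit2 -> P1=[0,1,1,3,6,3](3) P2=[5,4,0,4,6,3](1)
Move 8: P1 pit1 -> P1=[0,0,2,3,6,3](3) P2=[5,4,0,4,6,3](1)

Answer: 0 0 2 3 6 3 3 5 4 0 4 6 3 1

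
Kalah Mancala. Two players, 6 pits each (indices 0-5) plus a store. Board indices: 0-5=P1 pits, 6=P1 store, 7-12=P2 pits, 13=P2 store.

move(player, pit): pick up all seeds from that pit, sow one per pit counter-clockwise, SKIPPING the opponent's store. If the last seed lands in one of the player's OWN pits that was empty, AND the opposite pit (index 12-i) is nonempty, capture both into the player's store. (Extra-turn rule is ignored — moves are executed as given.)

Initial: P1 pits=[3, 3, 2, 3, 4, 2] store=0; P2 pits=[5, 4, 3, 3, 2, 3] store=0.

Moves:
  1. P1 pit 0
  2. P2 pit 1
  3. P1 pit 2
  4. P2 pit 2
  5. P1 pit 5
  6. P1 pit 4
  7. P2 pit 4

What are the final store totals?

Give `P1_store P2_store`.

Answer: 2 2

Derivation:
Move 1: P1 pit0 -> P1=[0,4,3,4,4,2](0) P2=[5,4,3,3,2,3](0)
Move 2: P2 pit1 -> P1=[0,4,3,4,4,2](0) P2=[5,0,4,4,3,4](0)
Move 3: P1 pit2 -> P1=[0,4,0,5,5,3](0) P2=[5,0,4,4,3,4](0)
Move 4: P2 pit2 -> P1=[0,4,0,5,5,3](0) P2=[5,0,0,5,4,5](1)
Move 5: P1 pit5 -> P1=[0,4,0,5,5,0](1) P2=[6,1,0,5,4,5](1)
Move 6: P1 pit4 -> P1=[0,4,0,5,0,1](2) P2=[7,2,1,5,4,5](1)
Move 7: P2 pit4 -> P1=[1,5,0,5,0,1](2) P2=[7,2,1,5,0,6](2)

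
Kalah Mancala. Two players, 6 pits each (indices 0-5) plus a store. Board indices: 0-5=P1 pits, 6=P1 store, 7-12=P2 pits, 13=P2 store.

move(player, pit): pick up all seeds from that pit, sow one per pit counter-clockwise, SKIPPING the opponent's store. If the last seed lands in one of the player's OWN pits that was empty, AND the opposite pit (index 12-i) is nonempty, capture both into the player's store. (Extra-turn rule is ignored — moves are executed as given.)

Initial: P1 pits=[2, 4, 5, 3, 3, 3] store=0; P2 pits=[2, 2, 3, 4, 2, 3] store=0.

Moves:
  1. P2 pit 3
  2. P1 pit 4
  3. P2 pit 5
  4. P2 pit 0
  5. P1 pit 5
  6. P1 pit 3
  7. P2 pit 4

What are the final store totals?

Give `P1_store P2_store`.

Answer: 3 10

Derivation:
Move 1: P2 pit3 -> P1=[3,4,5,3,3,3](0) P2=[2,2,3,0,3,4](1)
Move 2: P1 pit4 -> P1=[3,4,5,3,0,4](1) P2=[3,2,3,0,3,4](1)
Move 3: P2 pit5 -> P1=[4,5,6,3,0,4](1) P2=[3,2,3,0,3,0](2)
Move 4: P2 pit0 -> P1=[4,5,0,3,0,4](1) P2=[0,3,4,0,3,0](9)
Move 5: P1 pit5 -> P1=[4,5,0,3,0,0](2) P2=[1,4,5,0,3,0](9)
Move 6: P1 pit3 -> P1=[4,5,0,0,1,1](3) P2=[1,4,5,0,3,0](9)
Move 7: P2 pit4 -> P1=[5,5,0,0,1,1](3) P2=[1,4,5,0,0,1](10)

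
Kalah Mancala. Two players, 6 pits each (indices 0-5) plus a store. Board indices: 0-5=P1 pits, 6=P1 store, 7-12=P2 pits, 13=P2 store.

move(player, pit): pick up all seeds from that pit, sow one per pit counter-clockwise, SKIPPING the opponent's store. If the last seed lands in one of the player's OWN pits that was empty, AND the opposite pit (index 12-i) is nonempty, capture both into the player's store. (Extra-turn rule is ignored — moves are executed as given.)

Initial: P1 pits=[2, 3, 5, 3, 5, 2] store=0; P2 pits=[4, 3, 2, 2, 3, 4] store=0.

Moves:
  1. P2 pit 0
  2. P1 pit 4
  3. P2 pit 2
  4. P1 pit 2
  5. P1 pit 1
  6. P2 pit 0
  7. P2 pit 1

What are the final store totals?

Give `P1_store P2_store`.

Move 1: P2 pit0 -> P1=[2,3,5,3,5,2](0) P2=[0,4,3,3,4,4](0)
Move 2: P1 pit4 -> P1=[2,3,5,3,0,3](1) P2=[1,5,4,3,4,4](0)
Move 3: P2 pit2 -> P1=[2,3,5,3,0,3](1) P2=[1,5,0,4,5,5](1)
Move 4: P1 pit2 -> P1=[2,3,0,4,1,4](2) P2=[2,5,0,4,5,5](1)
Move 5: P1 pit1 -> P1=[2,0,1,5,2,4](2) P2=[2,5,0,4,5,5](1)
Move 6: P2 pit0 -> P1=[2,0,1,0,2,4](2) P2=[0,6,0,4,5,5](7)
Move 7: P2 pit1 -> P1=[3,0,1,0,2,4](2) P2=[0,0,1,5,6,6](8)

Answer: 2 8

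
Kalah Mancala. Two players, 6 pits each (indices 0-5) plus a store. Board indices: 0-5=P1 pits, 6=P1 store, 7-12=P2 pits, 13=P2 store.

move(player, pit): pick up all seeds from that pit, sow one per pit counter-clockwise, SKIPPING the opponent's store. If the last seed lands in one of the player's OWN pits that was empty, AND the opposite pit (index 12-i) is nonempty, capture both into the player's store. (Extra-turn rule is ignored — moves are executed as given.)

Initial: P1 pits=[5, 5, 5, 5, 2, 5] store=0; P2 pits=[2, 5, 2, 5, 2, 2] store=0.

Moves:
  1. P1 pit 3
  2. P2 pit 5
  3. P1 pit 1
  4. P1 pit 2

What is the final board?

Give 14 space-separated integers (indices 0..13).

Answer: 6 0 0 2 5 8 3 4 7 2 5 2 0 1

Derivation:
Move 1: P1 pit3 -> P1=[5,5,5,0,3,6](1) P2=[3,6,2,5,2,2](0)
Move 2: P2 pit5 -> P1=[6,5,5,0,3,6](1) P2=[3,6,2,5,2,0](1)
Move 3: P1 pit1 -> P1=[6,0,6,1,4,7](2) P2=[3,6,2,5,2,0](1)
Move 4: P1 pit2 -> P1=[6,0,0,2,5,8](3) P2=[4,7,2,5,2,0](1)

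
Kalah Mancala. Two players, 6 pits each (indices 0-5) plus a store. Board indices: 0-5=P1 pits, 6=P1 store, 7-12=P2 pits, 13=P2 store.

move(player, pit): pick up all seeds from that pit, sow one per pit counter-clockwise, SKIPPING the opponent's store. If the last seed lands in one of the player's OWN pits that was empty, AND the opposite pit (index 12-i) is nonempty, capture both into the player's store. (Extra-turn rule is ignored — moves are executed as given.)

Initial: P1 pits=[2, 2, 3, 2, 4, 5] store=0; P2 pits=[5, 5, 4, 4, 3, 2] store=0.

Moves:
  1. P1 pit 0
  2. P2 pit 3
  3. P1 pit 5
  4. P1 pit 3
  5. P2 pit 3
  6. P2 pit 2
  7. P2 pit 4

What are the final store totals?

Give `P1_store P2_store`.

Answer: 8 3

Derivation:
Move 1: P1 pit0 -> P1=[0,3,4,2,4,5](0) P2=[5,5,4,4,3,2](0)
Move 2: P2 pit3 -> P1=[1,3,4,2,4,5](0) P2=[5,5,4,0,4,3](1)
Move 3: P1 pit5 -> P1=[1,3,4,2,4,0](1) P2=[6,6,5,1,4,3](1)
Move 4: P1 pit3 -> P1=[1,3,4,0,5,0](8) P2=[0,6,5,1,4,3](1)
Move 5: P2 pit3 -> P1=[1,3,4,0,5,0](8) P2=[0,6,5,0,5,3](1)
Move 6: P2 pit2 -> P1=[2,3,4,0,5,0](8) P2=[0,6,0,1,6,4](2)
Move 7: P2 pit4 -> P1=[3,4,5,1,5,0](8) P2=[0,6,0,1,0,5](3)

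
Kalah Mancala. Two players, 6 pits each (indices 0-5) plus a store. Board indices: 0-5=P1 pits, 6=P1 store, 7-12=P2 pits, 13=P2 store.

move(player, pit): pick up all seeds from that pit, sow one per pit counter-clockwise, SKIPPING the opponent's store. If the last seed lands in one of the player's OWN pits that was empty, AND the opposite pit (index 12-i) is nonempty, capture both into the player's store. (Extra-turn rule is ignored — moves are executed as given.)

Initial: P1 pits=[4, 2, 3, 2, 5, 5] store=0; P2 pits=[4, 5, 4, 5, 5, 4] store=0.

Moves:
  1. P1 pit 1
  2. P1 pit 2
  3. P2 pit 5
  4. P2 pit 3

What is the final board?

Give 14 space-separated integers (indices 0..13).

Move 1: P1 pit1 -> P1=[4,0,4,3,5,5](0) P2=[4,5,4,5,5,4](0)
Move 2: P1 pit2 -> P1=[4,0,0,4,6,6](1) P2=[4,5,4,5,5,4](0)
Move 3: P2 pit5 -> P1=[5,1,1,4,6,6](1) P2=[4,5,4,5,5,0](1)
Move 4: P2 pit3 -> P1=[6,2,1,4,6,6](1) P2=[4,5,4,0,6,1](2)

Answer: 6 2 1 4 6 6 1 4 5 4 0 6 1 2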